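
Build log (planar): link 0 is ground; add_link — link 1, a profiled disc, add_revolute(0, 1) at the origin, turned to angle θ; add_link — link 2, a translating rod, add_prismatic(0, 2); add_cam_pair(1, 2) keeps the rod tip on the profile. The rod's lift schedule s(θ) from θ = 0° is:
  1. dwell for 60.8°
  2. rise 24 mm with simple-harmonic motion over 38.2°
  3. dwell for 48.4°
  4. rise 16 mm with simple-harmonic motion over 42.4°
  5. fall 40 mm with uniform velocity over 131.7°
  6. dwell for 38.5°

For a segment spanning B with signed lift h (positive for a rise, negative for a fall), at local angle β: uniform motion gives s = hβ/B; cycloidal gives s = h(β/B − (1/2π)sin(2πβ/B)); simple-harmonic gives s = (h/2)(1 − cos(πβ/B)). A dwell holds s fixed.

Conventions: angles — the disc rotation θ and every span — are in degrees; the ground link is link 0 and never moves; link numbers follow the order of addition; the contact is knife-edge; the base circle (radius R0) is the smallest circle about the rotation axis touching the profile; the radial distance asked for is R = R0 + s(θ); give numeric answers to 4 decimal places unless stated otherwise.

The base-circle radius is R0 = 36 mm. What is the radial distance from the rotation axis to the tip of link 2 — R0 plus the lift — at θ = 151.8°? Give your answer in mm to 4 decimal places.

seg 1 [0°–60.8°] dwell: s stays 0.0000
seg 2 [60.8°–99°] simple-harmonic, h=24: full span → s += 24 → s = 24.0000
seg 3 [99°–147.4°] dwell: s stays 24.0000
seg 4 [147.4°–189.8°] simple-harmonic, h=16: θ=151.8° here. β=4.4, B=42.4. 16/2·(1 − cos(π·0.1038)) = 0.4214 → s = 24.4214
R = R0 + s = 36 + 24.4214 = 60.4214

60.4214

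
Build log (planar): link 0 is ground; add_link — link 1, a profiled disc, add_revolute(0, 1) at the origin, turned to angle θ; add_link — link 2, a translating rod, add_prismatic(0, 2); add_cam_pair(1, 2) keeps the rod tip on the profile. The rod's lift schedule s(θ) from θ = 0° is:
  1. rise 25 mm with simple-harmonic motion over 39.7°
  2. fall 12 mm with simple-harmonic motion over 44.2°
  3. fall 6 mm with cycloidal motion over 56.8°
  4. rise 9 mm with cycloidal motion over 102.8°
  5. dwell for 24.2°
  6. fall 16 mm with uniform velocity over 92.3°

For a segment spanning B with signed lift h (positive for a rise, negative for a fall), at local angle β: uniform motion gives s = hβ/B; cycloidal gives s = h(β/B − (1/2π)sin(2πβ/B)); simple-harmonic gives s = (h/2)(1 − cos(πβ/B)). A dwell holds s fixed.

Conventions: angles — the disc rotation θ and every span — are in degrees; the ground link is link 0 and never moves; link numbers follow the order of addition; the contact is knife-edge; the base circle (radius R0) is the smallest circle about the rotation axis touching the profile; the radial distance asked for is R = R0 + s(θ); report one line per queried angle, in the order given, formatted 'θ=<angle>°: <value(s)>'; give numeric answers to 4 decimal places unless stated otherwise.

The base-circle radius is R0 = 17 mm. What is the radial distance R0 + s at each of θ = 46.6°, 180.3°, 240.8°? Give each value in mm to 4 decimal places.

seg 1 [0°–39.7°] simple-harmonic, h=25: full span → s += 25 → s = 25.0000
seg 2 [39.7°–83.9°] simple-harmonic, h=-12: θ=46.6° here. β=6.9, B=44.2. -12/2·(1 − cos(π·0.1561)) = -0.7072 → s = 24.2928
seg 2 [39.7°–83.9°] simple-harmonic, h=-12: full span → s += -12 → s = 13.0000
seg 3 [83.9°–140.7°] cycloidal, h=-6: full span → s += -6 → s = 7.0000
seg 4 [140.7°–243.5°] cycloidal, h=9: θ=180.3° here. β=39.6, B=102.8. 9·(0.3852 − sin(2π·0.3852)/(2π)) = 2.5211 → s = 9.5211
seg 4 [140.7°–243.5°] cycloidal, h=9: θ=240.8° here. β=100.1, B=102.8. 9·(0.9737 − sin(2π·0.9737)/(2π)) = 8.9989 → s = 15.9989
θ=46.6°: R = R0 + s = 17 + 24.2928 = 41.2928
θ=180.3°: R = R0 + s = 17 + 9.5211 = 26.5211
θ=240.8°: R = R0 + s = 17 + 15.9989 = 32.9989

θ=46.6°: 41.2928
θ=180.3°: 26.5211
θ=240.8°: 32.9989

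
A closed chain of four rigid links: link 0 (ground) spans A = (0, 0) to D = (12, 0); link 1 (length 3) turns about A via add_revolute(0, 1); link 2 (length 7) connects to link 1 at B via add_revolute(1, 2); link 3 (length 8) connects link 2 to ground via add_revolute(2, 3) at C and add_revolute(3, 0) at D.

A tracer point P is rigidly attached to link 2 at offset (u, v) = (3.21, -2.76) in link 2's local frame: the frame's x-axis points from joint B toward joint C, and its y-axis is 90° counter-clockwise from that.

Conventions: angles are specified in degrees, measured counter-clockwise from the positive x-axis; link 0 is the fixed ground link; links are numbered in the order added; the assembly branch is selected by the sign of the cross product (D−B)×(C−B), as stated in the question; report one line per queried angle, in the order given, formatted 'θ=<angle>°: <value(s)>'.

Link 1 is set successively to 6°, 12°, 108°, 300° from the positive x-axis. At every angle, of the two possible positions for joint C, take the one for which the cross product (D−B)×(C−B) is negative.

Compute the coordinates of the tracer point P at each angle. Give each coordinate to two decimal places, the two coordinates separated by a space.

A=(0,0), D=(12.00,0)
θ=6°: B = A + 3.00·(cos6°, sin6°) = (2.9836, 0.3136)
θ=6°: |BD| = 9.0219
θ=6°: circle(B,7.00) ∩ circle(D,8.00): a=3.6796, h=5.9549
θ=6°:   candidates: C₊=(6.8680,6.1369) cross=53.724; C₋=(6.4540,-5.7656) cross=-53.724
θ=6°:   branch - wants cross < 0 → take C=(6.4540,-5.7656) (cross=-53.724)
θ=6°: ex = (C−B)/|BC| = (0.4958,-0.8685); ey = (0.8685,0.4958)
θ=6°: P = B + 3.21·ex + -2.76·ey = (2.1781,-3.8425)
θ=12°: B = A + 3.00·(cos12°, sin12°) = (2.9344, 0.6237)
θ=12°: |BD| = 9.0870
θ=12°: circle(B,7.00) ∩ circle(D,8.00): a=3.7181, h=5.9309
θ=12°:   candidates: C₊=(7.0509,6.2854) cross=53.894; C₋=(6.2367,-5.5484) cross=-53.894
θ=12°:   branch - wants cross < 0 → take C=(6.2367,-5.5484) (cross=-53.894)
θ=12°: ex = (C−B)/|BC| = (0.4718,-0.8817); ey = (0.8817,0.4718)
θ=12°: P = B + 3.21·ex + -2.76·ey = (2.0152,-3.5087)
θ=108°: B = A + 3.00·(cos108°, sin108°) = (-0.9271, 2.8532)
θ=108°: |BD| = 13.2382
θ=108°: circle(B,7.00) ∩ circle(D,8.00): a=6.0525, h=3.5166
θ=108°:   candidates: C₊=(5.7412,4.9827) cross=46.554; C₋=(4.2253,-1.8853) cross=-46.554
θ=108°:   branch - wants cross < 0 → take C=(4.2253,-1.8853) (cross=-46.554)
θ=108°: ex = (C−B)/|BC| = (0.7361,-0.6769); ey = (0.6769,0.7361)
θ=108°: P = B + 3.21·ex + -2.76·ey = (-0.4326,-1.3513)
θ=300°: B = A + 3.00·(cos300°, sin300°) = (1.5000, -2.5981)
θ=300°: |BD| = 10.8167
θ=300°: circle(B,7.00) ∩ circle(D,8.00): a=4.7150, h=5.1739
θ=300°:   candidates: C₊=(4.8342,3.5569) cross=55.964; C₋=(7.3197,-6.4880) cross=-55.964
θ=300°:   branch - wants cross < 0 → take C=(7.3197,-6.4880) (cross=-55.964)
θ=300°: ex = (C−B)/|BC| = (0.8314,-0.5557); ey = (0.5557,0.8314)
θ=300°: P = B + 3.21·ex + -2.76·ey = (2.6350,-6.6765)

θ=6°: 2.18 -3.84
θ=12°: 2.02 -3.51
θ=108°: -0.43 -1.35
θ=300°: 2.63 -6.68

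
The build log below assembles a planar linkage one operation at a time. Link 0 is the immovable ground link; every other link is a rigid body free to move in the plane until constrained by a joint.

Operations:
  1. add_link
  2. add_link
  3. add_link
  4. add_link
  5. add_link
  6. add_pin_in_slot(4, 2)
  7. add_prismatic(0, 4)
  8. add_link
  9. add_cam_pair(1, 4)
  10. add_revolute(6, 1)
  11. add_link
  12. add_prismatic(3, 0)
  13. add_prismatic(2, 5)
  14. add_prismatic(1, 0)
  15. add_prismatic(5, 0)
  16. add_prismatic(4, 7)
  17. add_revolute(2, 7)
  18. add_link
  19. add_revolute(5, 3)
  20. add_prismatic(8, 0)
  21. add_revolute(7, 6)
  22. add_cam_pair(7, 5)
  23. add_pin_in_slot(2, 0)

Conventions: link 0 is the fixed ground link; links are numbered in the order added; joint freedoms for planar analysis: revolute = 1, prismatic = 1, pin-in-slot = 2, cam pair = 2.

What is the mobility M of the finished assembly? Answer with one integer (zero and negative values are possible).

link 0 = ground. State L|J1|J2 = 1|0|0
+link1  2|0|0
+link2  3|0|0
+link3  4|0|0
+link4  5|0|0
+link5  6|0|0
PS(4,2) f=2→J2  6|0|1
P(0,4) f=1→J1  6|1|1
+link6  7|1|1
C(1,4) f=2→J2  7|1|2
R(6,1) f=1→J1  7|2|2
+link7  8|2|2
P(3,0) f=1→J1  8|3|2
P(2,5) f=1→J1  8|4|2
P(1,0) f=1→J1  8|5|2
P(5,0) f=1→J1  8|6|2
P(4,7) f=1→J1  8|7|2
R(2,7) f=1→J1  8|8|2
+link8  9|8|2
R(5,3) f=1→J1  9|9|2
P(8,0) f=1→J1  9|10|2
R(7,6) f=1→J1  9|11|2
C(7,5) f=2→J2  9|11|3
PS(2,0) f=2→J2  9|11|4
M = 3(9−1)−2·11−4 = 24−22−4 = -2

M = -2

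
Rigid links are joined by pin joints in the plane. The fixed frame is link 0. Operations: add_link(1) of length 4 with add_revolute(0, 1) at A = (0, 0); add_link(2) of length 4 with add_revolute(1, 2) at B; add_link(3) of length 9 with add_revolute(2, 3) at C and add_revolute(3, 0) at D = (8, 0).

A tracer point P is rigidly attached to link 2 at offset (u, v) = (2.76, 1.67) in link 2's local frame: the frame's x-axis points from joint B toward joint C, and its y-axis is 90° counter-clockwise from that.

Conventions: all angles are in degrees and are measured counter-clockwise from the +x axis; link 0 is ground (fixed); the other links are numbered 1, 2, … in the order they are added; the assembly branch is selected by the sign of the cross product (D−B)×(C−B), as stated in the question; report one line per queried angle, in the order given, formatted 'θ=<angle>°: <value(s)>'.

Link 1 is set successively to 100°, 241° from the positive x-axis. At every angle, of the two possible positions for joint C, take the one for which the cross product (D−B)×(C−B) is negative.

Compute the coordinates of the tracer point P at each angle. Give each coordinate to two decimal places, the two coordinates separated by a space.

A=(0,0), D=(8.00,0)
θ=100°: B = A + 4.00·(cos100°, sin100°) = (-0.6946, 3.9392)
θ=100°: |BD| = 9.5453
θ=100°: circle(B,4.00) ∩ circle(D,9.00): a=1.3679, h=3.7588
θ=100°:   candidates: C₊=(2.1026,6.7986) cross=35.879; C₋=(-0.9999,-0.0491) cross=-35.879
θ=100°:   branch - wants cross < 0 → take C=(-0.9999,-0.0491) (cross=-35.879)
θ=100°: ex = (C−B)/|BC| = (-0.0763,-0.9971); ey = (0.9971,-0.0763)
θ=100°: P = B + 2.76·ex + 1.67·ey = (0.7599,1.0598)
θ=241°: B = A + 4.00·(cos241°, sin241°) = (-1.9392, -3.4985)
θ=241°: |BD| = 10.5370
θ=241°: circle(B,4.00) ∩ circle(D,9.00): a=2.1841, h=3.3511
θ=241°:   candidates: C₊=(-0.9916,0.3877) cross=35.310; C₋=(1.2336,-5.9343) cross=-35.310
θ=241°:   branch - wants cross < 0 → take C=(1.2336,-5.9343) (cross=-35.310)
θ=241°: ex = (C−B)/|BC| = (0.7932,-0.6090); ey = (0.6090,0.7932)
θ=241°: P = B + 2.76·ex + 1.67·ey = (1.2670,-3.8545)

θ=100°: 0.76 1.06
θ=241°: 1.27 -3.85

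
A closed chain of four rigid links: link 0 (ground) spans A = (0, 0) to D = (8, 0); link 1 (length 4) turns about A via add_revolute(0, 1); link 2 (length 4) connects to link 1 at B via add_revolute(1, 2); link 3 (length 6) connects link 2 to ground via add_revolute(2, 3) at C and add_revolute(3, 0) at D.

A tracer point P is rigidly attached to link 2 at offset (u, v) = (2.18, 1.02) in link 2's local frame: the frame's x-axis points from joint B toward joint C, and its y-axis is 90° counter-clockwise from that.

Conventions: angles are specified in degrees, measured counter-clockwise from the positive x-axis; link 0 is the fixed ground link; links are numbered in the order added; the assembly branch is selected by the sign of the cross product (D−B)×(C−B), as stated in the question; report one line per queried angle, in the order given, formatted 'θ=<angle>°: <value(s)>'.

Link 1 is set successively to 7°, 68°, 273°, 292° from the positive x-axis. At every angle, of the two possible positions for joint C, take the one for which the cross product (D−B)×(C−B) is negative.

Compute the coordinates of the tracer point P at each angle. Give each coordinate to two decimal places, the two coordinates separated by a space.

A=(0,0), D=(8.00,0)
θ=7°: B = A + 4.00·(cos7°, sin7°) = (3.9702, 0.4875)
θ=7°: |BD| = 4.0592
θ=7°: circle(B,4.00) ∩ circle(D,6.00): a=-0.4339, h=3.9764
θ=7°:   candidates: C₊=(4.0169,4.4872) cross=16.141; C₋=(3.0618,-3.4080) cross=-16.141
θ=7°:   branch - wants cross < 0 → take C=(3.0618,-3.4080) (cross=-16.141)
θ=7°: ex = (C−B)/|BC| = (-0.2271,-0.9739); ey = (0.9739,-0.2271)
θ=7°: P = B + 2.18·ex + 1.02·ey = (4.4685,-1.8672)
θ=68°: B = A + 4.00·(cos68°, sin68°) = (1.4984, 3.7087)
θ=68°: |BD| = 7.4850
θ=68°: circle(B,4.00) ∩ circle(D,6.00): a=2.4065, h=3.1951
θ=68°:   candidates: C₊=(5.1719,5.2917) cross=23.915; C₋=(2.0056,-0.2590) cross=-23.915
θ=68°:   branch - wants cross < 0 → take C=(2.0056,-0.2590) (cross=-23.915)
θ=68°: ex = (C−B)/|BC| = (0.1268,-0.9919); ey = (0.9919,0.1268)
θ=68°: P = B + 2.18·ex + 1.02·ey = (2.7866,1.6757)
θ=273°: B = A + 4.00·(cos273°, sin273°) = (0.2093, -3.9945)
θ=273°: |BD| = 8.7550
θ=273°: circle(B,4.00) ∩ circle(D,6.00): a=3.2353, h=2.3522
θ=273°:   candidates: C₊=(2.0151,-0.4253) cross=20.593; C₋=(4.1615,-4.6115) cross=-20.593
θ=273°:   branch - wants cross < 0 → take C=(4.1615,-4.6115) (cross=-20.593)
θ=273°: ex = (C−B)/|BC| = (0.9880,-0.1542); ey = (0.1542,0.9880)
θ=273°: P = B + 2.18·ex + 1.02·ey = (2.5206,-3.3230)
θ=292°: B = A + 4.00·(cos292°, sin292°) = (1.4984, -3.7087)
θ=292°: |BD| = 7.4850
θ=292°: circle(B,4.00) ∩ circle(D,6.00): a=2.4065, h=3.1951
θ=292°:   candidates: C₊=(2.0056,0.2590) cross=23.915; C₋=(5.1719,-5.2917) cross=-23.915
θ=292°:   branch - wants cross < 0 → take C=(5.1719,-5.2917) (cross=-23.915)
θ=292°: ex = (C−B)/|BC| = (0.9184,-0.3957); ey = (0.3957,0.9184)
θ=292°: P = B + 2.18·ex + 1.02·ey = (3.9041,-3.6347)

θ=7°: 4.47 -1.87
θ=68°: 2.79 1.68
θ=273°: 2.52 -3.32
θ=292°: 3.90 -3.63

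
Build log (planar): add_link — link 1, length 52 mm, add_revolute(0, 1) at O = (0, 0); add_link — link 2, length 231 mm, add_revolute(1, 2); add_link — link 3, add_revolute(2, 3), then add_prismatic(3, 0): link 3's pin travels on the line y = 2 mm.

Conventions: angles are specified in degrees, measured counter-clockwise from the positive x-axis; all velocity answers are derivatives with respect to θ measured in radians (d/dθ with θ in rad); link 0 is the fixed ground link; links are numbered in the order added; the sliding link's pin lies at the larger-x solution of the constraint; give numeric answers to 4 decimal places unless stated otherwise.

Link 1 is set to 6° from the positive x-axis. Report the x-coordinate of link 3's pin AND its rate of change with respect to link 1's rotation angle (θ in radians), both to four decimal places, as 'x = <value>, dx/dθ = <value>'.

geometry: r = 52 mm, L = 231 mm, e = 2 mm
crank pin P = (r cos θ, r sin θ) = (51.715139, 5.435480)
h = r sin θ − e = 5.435480 − 2 = 3.435480
x = r cos θ + √(L² − h²) = 51.715139 + 230.974452 = 282.689591
dx/dθ = −r sin θ − h·r cos θ/√(L² − h²) (θ in radians; h = 3.435480) = -6.204683

x = 282.6896, dx/dθ = -6.2047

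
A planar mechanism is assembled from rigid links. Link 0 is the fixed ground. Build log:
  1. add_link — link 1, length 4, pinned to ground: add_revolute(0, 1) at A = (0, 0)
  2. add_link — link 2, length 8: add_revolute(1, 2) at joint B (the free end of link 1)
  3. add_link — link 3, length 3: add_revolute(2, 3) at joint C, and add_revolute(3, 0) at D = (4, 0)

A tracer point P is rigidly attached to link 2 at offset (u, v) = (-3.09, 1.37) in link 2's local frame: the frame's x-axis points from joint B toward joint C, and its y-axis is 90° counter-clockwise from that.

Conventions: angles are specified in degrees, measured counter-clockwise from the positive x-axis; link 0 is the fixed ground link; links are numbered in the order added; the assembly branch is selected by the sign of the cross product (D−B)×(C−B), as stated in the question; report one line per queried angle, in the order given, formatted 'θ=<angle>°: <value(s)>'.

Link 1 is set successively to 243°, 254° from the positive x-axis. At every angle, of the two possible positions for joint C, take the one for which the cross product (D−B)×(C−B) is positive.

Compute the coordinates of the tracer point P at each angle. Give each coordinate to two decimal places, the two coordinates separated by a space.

A=(0,0), D=(4.00,0)
θ=243°: B = A + 4.00·(cos243°, sin243°) = (-1.8160, -3.5640)
θ=243°: |BD| = 6.8211
θ=243°: circle(B,8.00) ∩ circle(D,3.00): a=7.4422, h=2.9350
θ=243°:   candidates: C₊=(2.9960,2.8270) cross=20.020; C₋=(6.0631,-2.1780) cross=-20.020
θ=243°:   branch + wants cross > 0 → take C=(2.9960,2.8270) (cross=20.020)
θ=243°: ex = (C−B)/|BC| = (0.6015,0.7989); ey = (-0.7989,0.6015)
θ=243°: P = B + -3.09·ex + 1.37·ey = (-4.7690,-5.2085)
θ=254°: B = A + 4.00·(cos254°, sin254°) = (-1.1025, -3.8450)
θ=254°: |BD| = 6.3891
θ=254°: circle(B,8.00) ∩ circle(D,3.00): a=7.4988, h=2.7872
θ=254°:   candidates: C₊=(3.2088,2.8938) cross=17.808; C₋=(6.5636,-1.5582) cross=-17.808
θ=254°:   branch + wants cross > 0 → take C=(3.2088,2.8938) (cross=17.808)
θ=254°: ex = (C−B)/|BC| = (0.5389,0.8424); ey = (-0.8424,0.5389)
θ=254°: P = B + -3.09·ex + 1.37·ey = (-3.9218,-5.7096)

θ=243°: -4.77 -5.21
θ=254°: -3.92 -5.71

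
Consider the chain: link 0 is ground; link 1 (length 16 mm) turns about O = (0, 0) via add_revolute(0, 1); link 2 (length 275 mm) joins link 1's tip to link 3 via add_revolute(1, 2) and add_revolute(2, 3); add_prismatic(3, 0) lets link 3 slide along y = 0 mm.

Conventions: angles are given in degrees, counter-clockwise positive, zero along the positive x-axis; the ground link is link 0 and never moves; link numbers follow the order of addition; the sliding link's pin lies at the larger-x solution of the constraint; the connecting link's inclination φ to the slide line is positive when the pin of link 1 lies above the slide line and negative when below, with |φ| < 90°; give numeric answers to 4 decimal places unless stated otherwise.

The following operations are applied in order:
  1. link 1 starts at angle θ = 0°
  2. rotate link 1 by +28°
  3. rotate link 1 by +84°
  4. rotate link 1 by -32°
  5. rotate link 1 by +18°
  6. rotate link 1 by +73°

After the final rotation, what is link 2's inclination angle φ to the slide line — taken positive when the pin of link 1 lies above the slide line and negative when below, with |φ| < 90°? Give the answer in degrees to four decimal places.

geometry: r = 16 mm, L = 275 mm, e = 0 mm; θ starts at 0°
rotate link 1 by +28°: θ ← 0° +28° = 28°
rotate link 1 by +84°: θ ← 28° +84° = 112°
rotate link 1 by -32°: θ ← 112° -32° = 80°
rotate link 1 by +18°: θ ← 80° +18° = 98°
rotate link 1 by +73°: θ ← 98° +73° = 171°
h = r sin θ − e = 2.502951 − 0 = 2.502951
sin φ = h / L = 2.502951 / 275 = 0.00910164
φ = arcsin(0.00910164) = 0.521493°

0.5215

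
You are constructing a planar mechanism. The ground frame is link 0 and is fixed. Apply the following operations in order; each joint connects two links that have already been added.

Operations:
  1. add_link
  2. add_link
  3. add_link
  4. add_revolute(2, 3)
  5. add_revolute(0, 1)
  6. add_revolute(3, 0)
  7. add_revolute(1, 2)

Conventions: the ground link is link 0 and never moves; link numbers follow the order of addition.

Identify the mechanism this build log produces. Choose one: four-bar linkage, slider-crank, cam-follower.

links: 4 (incl. ground); joints: 4 revolute, 0 prismatic, 0 higher (cam) pair, forming one closed loop
4 links in a single 4R loop → four-bar linkage

four-bar linkage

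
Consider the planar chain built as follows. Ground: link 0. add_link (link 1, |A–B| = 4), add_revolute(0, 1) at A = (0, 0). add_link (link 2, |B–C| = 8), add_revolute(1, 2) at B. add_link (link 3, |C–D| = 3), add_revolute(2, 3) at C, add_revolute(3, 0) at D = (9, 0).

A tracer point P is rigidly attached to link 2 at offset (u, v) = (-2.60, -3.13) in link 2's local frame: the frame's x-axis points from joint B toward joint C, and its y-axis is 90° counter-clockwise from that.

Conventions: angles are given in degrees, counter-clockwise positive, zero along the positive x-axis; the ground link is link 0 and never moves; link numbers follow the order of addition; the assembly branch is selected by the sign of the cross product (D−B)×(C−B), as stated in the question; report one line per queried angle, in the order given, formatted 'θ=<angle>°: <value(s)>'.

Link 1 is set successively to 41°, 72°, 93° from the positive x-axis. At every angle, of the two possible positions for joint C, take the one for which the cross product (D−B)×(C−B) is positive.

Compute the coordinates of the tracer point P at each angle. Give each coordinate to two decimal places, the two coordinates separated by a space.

A=(0,0), D=(9.00,0)
θ=41°: B = A + 4.00·(cos41°, sin41°) = (3.0188, 2.6242)
θ=41°: |BD| = 6.5315
θ=41°: circle(B,8.00) ∩ circle(D,3.00): a=7.4761, h=2.8474
θ=41°:   candidates: C₊=(11.0090,2.2280) cross=18.598; C₋=(8.7210,-2.9870) cross=-18.598
θ=41°:   branch + wants cross > 0 → take C=(11.0090,2.2280) (cross=18.598)
θ=41°: ex = (C−B)/|BC| = (0.9988,-0.0495); ey = (0.0495,0.9988)
θ=41°: P = B + -2.60·ex + -3.13·ey = (0.2670,-0.3731)
θ=72°: B = A + 4.00·(cos72°, sin72°) = (1.2361, 3.8042)
θ=72°: |BD| = 8.6459
θ=72°: circle(B,8.00) ∩ circle(D,3.00): a=7.5036, h=2.7741
θ=72°:   candidates: C₊=(9.1949,2.9937) cross=23.984; C₋=(6.7537,-1.9885) cross=-23.984
θ=72°:   branch + wants cross > 0 → take C=(9.1949,2.9937) (cross=23.984)
θ=72°: ex = (C−B)/|BC| = (0.9949,-0.1013); ey = (0.1013,0.9949)
θ=72°: P = B + -2.60·ex + -3.13·ey = (-1.6677,0.9538)
θ=93°: B = A + 4.00·(cos93°, sin93°) = (-0.2093, 3.9945)
θ=93°: |BD| = 10.0383
θ=93°: circle(B,8.00) ∩ circle(D,3.00): a=7.7587, h=1.9502
θ=93°:   candidates: C₊=(7.6846,2.6962) cross=19.576; C₋=(6.1326,-0.8820) cross=-19.576
θ=93°:   branch + wants cross > 0 → take C=(7.6846,2.6962) (cross=19.576)
θ=93°: ex = (C−B)/|BC| = (0.9867,-0.1623); ey = (0.1623,0.9867)
θ=93°: P = B + -2.60·ex + -3.13·ey = (-3.2828,1.3279)

θ=41°: 0.27 -0.37
θ=72°: -1.67 0.95
θ=93°: -3.28 1.33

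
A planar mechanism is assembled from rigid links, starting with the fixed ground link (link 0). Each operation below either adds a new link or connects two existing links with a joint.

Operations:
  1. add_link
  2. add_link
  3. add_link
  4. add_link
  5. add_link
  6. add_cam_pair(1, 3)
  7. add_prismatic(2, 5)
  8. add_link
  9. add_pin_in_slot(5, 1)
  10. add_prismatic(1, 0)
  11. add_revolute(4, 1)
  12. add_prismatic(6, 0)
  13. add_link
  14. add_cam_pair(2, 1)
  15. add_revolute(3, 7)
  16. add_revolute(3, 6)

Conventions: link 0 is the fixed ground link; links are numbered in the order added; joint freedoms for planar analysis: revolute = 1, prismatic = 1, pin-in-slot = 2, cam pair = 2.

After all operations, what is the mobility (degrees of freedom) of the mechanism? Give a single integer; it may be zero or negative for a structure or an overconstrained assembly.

L=1 J1=0 J2=0
add link → L=2 J1=0 J2=0
add link → L=3 J1=0 J2=0
add link → L=4 J1=0 J2=0
add link → L=5 J1=0 J2=0
add link → L=6 J1=0 J2=0
C@1,3 dof=2 J2 → L=6 J1=0 J2=1
P@2,5 dof=1 J1 → L=6 J1=1 J2=1
add link → L=7 J1=1 J2=1
PS@5,1 dof=2 J2 → L=7 J1=1 J2=2
P@1,0 dof=1 J1 → L=7 J1=2 J2=2
R@4,1 dof=1 J1 → L=7 J1=3 J2=2
P@6,0 dof=1 J1 → L=7 J1=4 J2=2
add link → L=8 J1=4 J2=2
C@2,1 dof=2 J2 → L=8 J1=4 J2=3
R@3,7 dof=1 J1 → L=8 J1=5 J2=3
R@3,6 dof=1 J1 → L=8 J1=6 J2=3
M=3(L−1)−2J1−J2=3·7−2·6−3=6

M = 6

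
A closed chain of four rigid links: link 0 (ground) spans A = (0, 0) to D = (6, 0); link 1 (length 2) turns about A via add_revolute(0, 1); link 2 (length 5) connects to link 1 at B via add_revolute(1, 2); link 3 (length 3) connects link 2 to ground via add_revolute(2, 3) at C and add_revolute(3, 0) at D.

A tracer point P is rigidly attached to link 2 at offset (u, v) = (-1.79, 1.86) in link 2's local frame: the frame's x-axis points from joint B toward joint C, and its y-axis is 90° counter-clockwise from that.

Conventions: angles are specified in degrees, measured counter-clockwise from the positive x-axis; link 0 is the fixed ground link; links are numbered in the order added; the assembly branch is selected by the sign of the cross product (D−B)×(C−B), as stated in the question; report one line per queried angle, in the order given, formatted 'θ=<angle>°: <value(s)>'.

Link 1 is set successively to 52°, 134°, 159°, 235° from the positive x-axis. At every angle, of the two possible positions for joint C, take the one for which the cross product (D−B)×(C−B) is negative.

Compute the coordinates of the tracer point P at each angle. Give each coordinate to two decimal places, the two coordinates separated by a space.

A=(0,0), D=(6.00,0)
θ=52°: B = A + 2.00·(cos52°, sin52°) = (1.2313, 1.5760)
θ=52°: |BD| = 5.0224
θ=52°: circle(B,5.00) ∩ circle(D,3.00): a=4.1041, h=2.8560
θ=52°:   candidates: C₊=(6.0243,2.9999) cross=14.344; C₋=(4.2319,-2.4236) cross=-14.344
θ=52°:   branch - wants cross < 0 → take C=(4.2319,-2.4236) (cross=-14.344)
θ=52°: ex = (C−B)/|BC| = (0.6001,-0.7999); ey = (0.7999,0.6001)
θ=52°: P = B + -1.79·ex + 1.86·ey = (1.6450,4.1241)
θ=134°: B = A + 2.00·(cos134°, sin134°) = (-1.3893, 1.4387)
θ=134°: |BD| = 7.5281
θ=134°: circle(B,5.00) ∩ circle(D,3.00): a=4.8267, h=1.3049
θ=134°:   candidates: C₊=(3.5978,1.7971) cross=9.823; C₋=(3.0991,-0.7646) cross=-9.823
θ=134°:   branch - wants cross < 0 → take C=(3.0991,-0.7646) (cross=-9.823)
θ=134°: ex = (C−B)/|BC| = (0.8977,-0.4407); ey = (0.4407,0.8977)
θ=134°: P = B + -1.79·ex + 1.86·ey = (-2.1765,3.8971)
θ=159°: B = A + 2.00·(cos159°, sin159°) = (-1.8672, 0.7167)
θ=159°: |BD| = 7.8997
θ=159°: circle(B,5.00) ∩ circle(D,3.00): a=4.9626, h=0.6107
θ=159°:   candidates: C₊=(3.1303,0.8747) cross=4.824; C₋=(3.0195,-0.3417) cross=-4.824
θ=159°:   branch - wants cross < 0 → take C=(3.0195,-0.3417) (cross=-4.824)
θ=159°: ex = (C−B)/|BC| = (0.9773,-0.2117); ey = (0.2117,0.9773)
θ=159°: P = B + -1.79·ex + 1.86·ey = (-3.2229,2.9135)
θ=235°: B = A + 2.00·(cos235°, sin235°) = (-1.1472, -1.6383)
θ=235°: |BD| = 7.3325
θ=235°: circle(B,5.00) ∩ circle(D,3.00): a=4.7573, h=1.5389
θ=235°:   candidates: C₊=(3.1460,0.9246) cross=11.284; C₋=(3.8337,-2.0754) cross=-11.284
θ=235°:   branch - wants cross < 0 → take C=(3.8337,-2.0754) (cross=-11.284)
θ=235°: ex = (C−B)/|BC| = (0.9962,-0.0874); ey = (0.0874,0.9962)
θ=235°: P = B + -1.79·ex + 1.86·ey = (-2.7677,0.3710)

θ=52°: 1.64 4.12
θ=134°: -2.18 3.90
θ=159°: -3.22 2.91
θ=235°: -2.77 0.37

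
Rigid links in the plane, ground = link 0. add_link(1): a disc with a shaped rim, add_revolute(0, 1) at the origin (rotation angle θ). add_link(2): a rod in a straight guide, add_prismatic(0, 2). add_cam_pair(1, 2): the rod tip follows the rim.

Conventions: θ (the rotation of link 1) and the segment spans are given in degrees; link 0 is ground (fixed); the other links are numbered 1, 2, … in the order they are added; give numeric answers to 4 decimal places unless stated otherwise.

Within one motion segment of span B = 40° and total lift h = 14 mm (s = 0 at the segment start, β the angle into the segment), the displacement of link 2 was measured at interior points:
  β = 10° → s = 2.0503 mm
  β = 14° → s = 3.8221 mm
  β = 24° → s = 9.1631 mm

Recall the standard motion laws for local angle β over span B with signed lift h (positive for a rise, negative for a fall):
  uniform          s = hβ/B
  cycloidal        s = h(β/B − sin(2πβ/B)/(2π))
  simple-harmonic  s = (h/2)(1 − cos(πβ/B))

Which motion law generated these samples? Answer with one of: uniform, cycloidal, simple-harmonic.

candidates at β/B = r: uniform s = h·r (linear in β); cycloidal s = h·(r − sin(2πr)/(2π)); simple-harmonic s = (h/2)(1 − cos(πr))
β=10°: printed 2.0503 | uniform 3.5000, cycloidal 1.2718, simple-harmonic 2.0503
β=14°: printed 3.8221 | uniform 4.9000, cycloidal 3.0974, simple-harmonic 3.8221
β=24°: printed 9.1631 | uniform 8.4000, cycloidal 9.7097, simple-harmonic 9.1631
only one law matches every sample → simple-harmonic

simple-harmonic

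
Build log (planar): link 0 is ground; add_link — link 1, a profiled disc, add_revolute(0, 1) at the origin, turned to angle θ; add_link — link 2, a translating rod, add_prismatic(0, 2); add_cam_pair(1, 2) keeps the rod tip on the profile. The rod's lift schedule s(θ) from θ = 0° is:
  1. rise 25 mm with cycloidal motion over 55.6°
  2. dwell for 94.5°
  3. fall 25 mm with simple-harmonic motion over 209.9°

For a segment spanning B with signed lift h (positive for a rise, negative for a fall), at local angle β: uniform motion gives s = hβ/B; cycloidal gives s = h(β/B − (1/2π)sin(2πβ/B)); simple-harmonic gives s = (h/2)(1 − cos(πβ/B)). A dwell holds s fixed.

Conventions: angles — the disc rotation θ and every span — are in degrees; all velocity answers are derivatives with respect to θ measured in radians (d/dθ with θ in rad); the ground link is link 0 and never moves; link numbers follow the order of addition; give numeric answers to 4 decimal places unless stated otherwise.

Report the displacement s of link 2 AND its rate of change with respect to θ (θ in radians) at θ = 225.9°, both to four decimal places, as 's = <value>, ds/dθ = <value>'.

seg 1 [0°–55.6°] cycloidal, h=25: full span → s += 25 → s = 25.0000
seg 2 [55.6°–150.1°] dwell: s stays 25.0000
seg 3 [150.1°–360°] simple-harmonic, h=-25: θ=225.9° here. β=75.8, B=209.9. -25/2·(1 − cos(π·0.3611)) = -7.2177 → s = 17.7823
velocity in seg [150.1°–360°] (simple-harmonic), θ in radians: β = 75.8° = 1.3230 rad, B = 209.9° = 3.6634 rad; ds/dθ = (πh/(2B)) sin(πβ/B) = (π·(-25)/(2·3.6634)) sin(π·0.3611) = -9.715255 mm/rad

s = 17.7823, ds/dθ = -9.7153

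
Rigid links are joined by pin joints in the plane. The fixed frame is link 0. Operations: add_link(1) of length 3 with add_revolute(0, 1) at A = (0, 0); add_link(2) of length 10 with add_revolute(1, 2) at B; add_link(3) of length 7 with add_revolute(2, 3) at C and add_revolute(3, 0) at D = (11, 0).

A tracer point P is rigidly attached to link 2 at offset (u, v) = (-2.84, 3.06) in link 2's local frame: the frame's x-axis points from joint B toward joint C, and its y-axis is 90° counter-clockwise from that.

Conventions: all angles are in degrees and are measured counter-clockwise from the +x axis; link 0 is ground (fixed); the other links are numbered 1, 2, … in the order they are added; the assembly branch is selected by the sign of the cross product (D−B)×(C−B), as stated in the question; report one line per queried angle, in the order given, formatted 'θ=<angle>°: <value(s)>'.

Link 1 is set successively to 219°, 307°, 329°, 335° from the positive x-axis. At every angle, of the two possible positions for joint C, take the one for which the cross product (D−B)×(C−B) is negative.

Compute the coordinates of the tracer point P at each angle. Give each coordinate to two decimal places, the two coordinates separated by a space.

A=(0,0), D=(11.00,0)
θ=219°: B = A + 3.00·(cos219°, sin219°) = (-2.3314, -1.8880)
θ=219°: |BD| = 13.4645
θ=219°: circle(B,10.00) ∩ circle(D,7.00): a=8.6261, h=5.0587
θ=219°:   candidates: C₊=(5.5001,4.3303) cross=68.112; C₋=(6.9188,-5.6871) cross=-68.112
θ=219°:   branch - wants cross < 0 → take C=(6.9188,-5.6871) (cross=-68.112)
θ=219°: ex = (C−B)/|BC| = (0.9250,-0.3799); ey = (0.3799,0.9250)
θ=219°: P = B + -2.84·ex + 3.06·ey = (-3.7959,2.0216)
θ=307°: B = A + 3.00·(cos307°, sin307°) = (1.8054, -2.3959)
θ=307°: |BD| = 9.5016
θ=307°: circle(B,10.00) ∩ circle(D,7.00): a=7.4346, h=6.6879
θ=307°:   candidates: C₊=(7.3134,5.9505) cross=63.545; C₋=(10.6862,-6.9930) cross=-63.545
θ=307°:   branch - wants cross < 0 → take C=(10.6862,-6.9930) (cross=-63.545)
θ=307°: ex = (C−B)/|BC| = (0.8881,-0.4597); ey = (0.4597,0.8881)
θ=307°: P = B + -2.84·ex + 3.06·ey = (0.6900,1.6272)
θ=329°: B = A + 3.00·(cos329°, sin329°) = (2.5715, -1.5451)
θ=329°: |BD| = 8.5690
θ=329°: circle(B,10.00) ∩ circle(D,7.00): a=7.2603, h=6.8766
θ=329°:   candidates: C₊=(8.4729,6.5279) cross=58.925; C₋=(10.9528,-6.9998) cross=-58.925
θ=329°:   branch - wants cross < 0 → take C=(10.9528,-6.9998) (cross=-58.925)
θ=329°: ex = (C−B)/|BC| = (0.8381,-0.5455); ey = (0.5455,0.8381)
θ=329°: P = B + -2.84·ex + 3.06·ey = (1.8604,2.5687)
θ=335°: B = A + 3.00·(cos335°, sin335°) = (2.7189, -1.2679)
θ=335°: |BD| = 8.3776
θ=335°: circle(B,10.00) ∩ circle(D,7.00): a=7.2326, h=6.9057
θ=335°:   candidates: C₊=(8.8231,6.6529) cross=57.853; C₋=(10.9134,-6.9995) cross=-57.853
θ=335°:   branch - wants cross < 0 → take C=(10.9134,-6.9995) (cross=-57.853)
θ=335°: ex = (C−B)/|BC| = (0.8194,-0.5732); ey = (0.5732,0.8194)
θ=335°: P = B + -2.84·ex + 3.06·ey = (2.1456,2.8674)

θ=219°: -3.80 2.02
θ=307°: 0.69 1.63
θ=329°: 1.86 2.57
θ=335°: 2.15 2.87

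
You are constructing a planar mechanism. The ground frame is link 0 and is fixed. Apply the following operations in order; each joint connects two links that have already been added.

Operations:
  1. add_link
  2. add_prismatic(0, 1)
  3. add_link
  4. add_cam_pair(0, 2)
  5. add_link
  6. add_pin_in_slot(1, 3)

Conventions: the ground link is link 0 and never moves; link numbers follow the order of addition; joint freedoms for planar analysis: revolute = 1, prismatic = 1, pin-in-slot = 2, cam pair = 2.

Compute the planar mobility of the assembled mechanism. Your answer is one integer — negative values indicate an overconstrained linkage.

link 0 = ground. State L|J1|J2 = 1|0|0
+link1  2|0|0
P(0,1) f=1→J1  2|1|0
+link2  3|1|0
C(0,2) f=2→J2  3|1|1
+link3  4|1|1
PS(1,3) f=2→J2  4|1|2
M = 3(4−1)−2·1−2 = 9−2−2 = 5

M = 5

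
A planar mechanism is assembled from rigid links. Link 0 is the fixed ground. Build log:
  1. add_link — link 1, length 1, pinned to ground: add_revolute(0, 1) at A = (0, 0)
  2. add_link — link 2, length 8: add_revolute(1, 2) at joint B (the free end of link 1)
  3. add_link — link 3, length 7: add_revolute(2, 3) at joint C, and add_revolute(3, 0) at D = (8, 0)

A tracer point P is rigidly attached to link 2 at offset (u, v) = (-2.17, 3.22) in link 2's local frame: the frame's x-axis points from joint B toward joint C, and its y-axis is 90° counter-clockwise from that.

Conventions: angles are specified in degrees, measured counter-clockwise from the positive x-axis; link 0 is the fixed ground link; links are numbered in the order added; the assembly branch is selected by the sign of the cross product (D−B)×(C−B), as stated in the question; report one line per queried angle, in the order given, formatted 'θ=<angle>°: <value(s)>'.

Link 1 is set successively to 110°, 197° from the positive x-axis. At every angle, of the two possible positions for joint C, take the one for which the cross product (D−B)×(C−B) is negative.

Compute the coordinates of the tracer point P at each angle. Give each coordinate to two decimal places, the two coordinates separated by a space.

A=(0,0), D=(8.00,0)
θ=110°: B = A + 1.00·(cos110°, sin110°) = (-0.3420, 0.9397)
θ=110°: |BD| = 8.3948
θ=110°: circle(B,8.00) ∩ circle(D,7.00): a=5.0908, h=6.1712
θ=110°:   candidates: C₊=(5.4076,6.5023) cross=51.806; C₋=(4.0260,-5.7626) cross=-51.806
θ=110°:   branch - wants cross < 0 → take C=(4.0260,-5.7626) (cross=-51.806)
θ=110°: ex = (C−B)/|BC| = (0.5460,-0.8378); ey = (0.8378,0.5460)
θ=110°: P = B + -2.17·ex + 3.22·ey = (1.1708,4.5158)
θ=197°: B = A + 1.00·(cos197°, sin197°) = (-0.9563, -0.2924)
θ=197°: |BD| = 8.9611
θ=197°: circle(B,8.00) ∩ circle(D,7.00): a=5.3175, h=5.9770
θ=197°:   candidates: C₊=(4.1633,5.8549) cross=53.560; C₋=(4.5534,-6.0927) cross=-53.560
θ=197°:   branch - wants cross < 0 → take C=(4.5534,-6.0927) (cross=-53.560)
θ=197°: ex = (C−B)/|BC| = (0.6887,-0.7250); ey = (0.7250,0.6887)
θ=197°: P = B + -2.17·ex + 3.22·ey = (-0.1162,3.4986)

θ=110°: 1.17 4.52
θ=197°: -0.12 3.50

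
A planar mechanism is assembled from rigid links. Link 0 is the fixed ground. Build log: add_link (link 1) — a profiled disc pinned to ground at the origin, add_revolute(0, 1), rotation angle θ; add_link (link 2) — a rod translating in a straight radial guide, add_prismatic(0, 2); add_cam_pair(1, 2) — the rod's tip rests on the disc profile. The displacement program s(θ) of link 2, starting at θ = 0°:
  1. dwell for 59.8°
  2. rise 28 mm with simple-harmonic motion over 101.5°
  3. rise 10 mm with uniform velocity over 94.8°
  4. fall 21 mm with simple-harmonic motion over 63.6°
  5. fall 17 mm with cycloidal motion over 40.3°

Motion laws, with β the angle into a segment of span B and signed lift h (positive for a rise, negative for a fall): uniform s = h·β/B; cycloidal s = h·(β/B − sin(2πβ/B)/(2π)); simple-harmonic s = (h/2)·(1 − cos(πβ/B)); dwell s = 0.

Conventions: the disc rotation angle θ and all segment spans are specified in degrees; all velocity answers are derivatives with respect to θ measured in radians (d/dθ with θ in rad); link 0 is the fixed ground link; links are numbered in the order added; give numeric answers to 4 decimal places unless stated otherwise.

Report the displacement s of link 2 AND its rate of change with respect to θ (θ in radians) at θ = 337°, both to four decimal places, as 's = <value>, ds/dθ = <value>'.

seg 1 [0°–59.8°] dwell: s stays 0.0000
seg 2 [59.8°–161.3°] simple-harmonic, h=28: full span → s += 28 → s = 28.0000
seg 3 [161.3°–256.1°] uniform, h=10: full span → s += 10 → s = 38.0000
seg 4 [256.1°–319.7°] simple-harmonic, h=-21: full span → s += -21 → s = 17.0000
seg 5 [319.7°–360°] cycloidal, h=-17: θ=337° here. β=17.3, B=40.3. -17·(0.4293 − sin(2π·0.4293)/(2π)) = -6.1347 → s = 10.8653
velocity in seg [319.7°–360°] (cycloidal), θ in radians: β = 17.3° = 0.3019 rad, B = 40.3° = 0.7034 rad; ds/dθ = (h/B)(1 − cos(2πβ/B)) = ((-17)/0.7034)(1 − cos(2π·0.4293)) = -45.991842 mm/rad

s = 10.8653, ds/dθ = -45.9918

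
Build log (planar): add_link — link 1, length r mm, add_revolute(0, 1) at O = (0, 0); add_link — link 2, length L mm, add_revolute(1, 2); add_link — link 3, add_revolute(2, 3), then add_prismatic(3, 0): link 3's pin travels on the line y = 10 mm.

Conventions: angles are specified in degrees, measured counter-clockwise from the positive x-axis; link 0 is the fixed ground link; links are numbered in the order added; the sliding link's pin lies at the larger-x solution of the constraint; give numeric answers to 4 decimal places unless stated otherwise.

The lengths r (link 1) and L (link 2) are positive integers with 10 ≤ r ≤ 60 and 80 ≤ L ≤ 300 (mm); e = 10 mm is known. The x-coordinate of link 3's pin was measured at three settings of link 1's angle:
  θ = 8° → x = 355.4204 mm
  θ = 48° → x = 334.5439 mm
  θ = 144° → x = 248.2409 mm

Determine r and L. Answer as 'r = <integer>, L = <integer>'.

constraint per measurement: (x − r cos θ)² + (r sin θ − e)² = L²
subtracting the θ₁ and θ₂ equations cancels the r² and L² terms:
r = (x₁² − x₂²) / (2[(x₁cos θ₁ + e sin θ₁) − (x₂cos θ₂ + e sin θ₂)]) = 59.0000 → r = 59
L² = (x₁ − r cos θ₁)² + (r sin θ₁ − e)² = 88208.9827 → L = 297.0000 → L = 297
check at θ₃=144°: x = 248.2409 (printed 248.2409) ✓

r = 59, L = 297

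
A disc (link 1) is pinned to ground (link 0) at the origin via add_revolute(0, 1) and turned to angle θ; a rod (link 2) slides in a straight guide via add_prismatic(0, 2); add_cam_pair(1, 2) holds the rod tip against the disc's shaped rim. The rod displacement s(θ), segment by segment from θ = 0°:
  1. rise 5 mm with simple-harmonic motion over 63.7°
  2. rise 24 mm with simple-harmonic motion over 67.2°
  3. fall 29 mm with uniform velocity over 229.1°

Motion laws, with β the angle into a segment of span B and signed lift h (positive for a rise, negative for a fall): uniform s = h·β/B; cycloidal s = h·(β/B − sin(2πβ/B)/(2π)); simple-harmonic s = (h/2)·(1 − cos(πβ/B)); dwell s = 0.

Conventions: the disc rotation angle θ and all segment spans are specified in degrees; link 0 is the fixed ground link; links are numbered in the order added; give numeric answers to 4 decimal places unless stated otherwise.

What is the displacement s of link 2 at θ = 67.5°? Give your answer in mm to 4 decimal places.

segment 1 (0° to 63.7°, simple-harmonic, h = 5) is passed completely: s = 0.0000 + (5) = 5.0000
θ = 67.5° falls in segment 2 (63.7° to 130.9°, simple-harmonic, h = 24): β = 67.5 − 63.7 = 3.8°, B = 67.2°; Δs = 24/2·(1 − cos(π·0.0565)) = 0.1889; s = 5.0000 + 0.1889 = 5.1889

5.1889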